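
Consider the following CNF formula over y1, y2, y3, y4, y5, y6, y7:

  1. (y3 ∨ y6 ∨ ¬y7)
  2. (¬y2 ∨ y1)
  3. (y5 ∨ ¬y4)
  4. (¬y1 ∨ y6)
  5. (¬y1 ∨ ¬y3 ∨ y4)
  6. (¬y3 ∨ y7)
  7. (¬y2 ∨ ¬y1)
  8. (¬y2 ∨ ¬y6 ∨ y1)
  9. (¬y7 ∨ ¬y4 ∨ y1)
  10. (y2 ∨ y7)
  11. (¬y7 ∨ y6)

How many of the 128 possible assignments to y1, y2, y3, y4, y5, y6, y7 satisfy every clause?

The models are:
  y1=F y2=F y3=F y4=F y5=F y6=T y7=T
  y1=F y2=F y3=F y4=F y5=T y6=T y7=T
  y1=F y2=F y3=T y4=F y5=F y6=T y7=T
  y1=F y2=F y3=T y4=F y5=T y6=T y7=T
  y1=T y2=F y3=F y4=F y5=F y6=T y7=T
  y1=T y2=F y3=F y4=F y5=T y6=T y7=T
  y1=T y2=F y3=F y4=T y5=T y6=T y7=T
  y1=T y2=F y3=T y4=T y5=T y6=T y7=T
That's 8 in total.

8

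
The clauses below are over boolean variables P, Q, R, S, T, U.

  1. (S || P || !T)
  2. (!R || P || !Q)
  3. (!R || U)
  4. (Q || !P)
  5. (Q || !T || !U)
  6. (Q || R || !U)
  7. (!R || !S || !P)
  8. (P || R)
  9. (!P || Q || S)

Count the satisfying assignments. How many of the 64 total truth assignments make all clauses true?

12

Case analysis on P and Q:
  P=T, Q=T: T free; 5 ways for (R,S,U) × 2^1 = 10.
  P=T, Q=F: a clause becomes empty — 0.
  P=F, Q=T: a clause becomes empty — 0.
  P=F, Q=F: remaining (R,S,T,U) ∈ {(T,F,F,T); (T,T,F,T)} — 2.
Total: 10 + 0 + 0 + 2 = 12.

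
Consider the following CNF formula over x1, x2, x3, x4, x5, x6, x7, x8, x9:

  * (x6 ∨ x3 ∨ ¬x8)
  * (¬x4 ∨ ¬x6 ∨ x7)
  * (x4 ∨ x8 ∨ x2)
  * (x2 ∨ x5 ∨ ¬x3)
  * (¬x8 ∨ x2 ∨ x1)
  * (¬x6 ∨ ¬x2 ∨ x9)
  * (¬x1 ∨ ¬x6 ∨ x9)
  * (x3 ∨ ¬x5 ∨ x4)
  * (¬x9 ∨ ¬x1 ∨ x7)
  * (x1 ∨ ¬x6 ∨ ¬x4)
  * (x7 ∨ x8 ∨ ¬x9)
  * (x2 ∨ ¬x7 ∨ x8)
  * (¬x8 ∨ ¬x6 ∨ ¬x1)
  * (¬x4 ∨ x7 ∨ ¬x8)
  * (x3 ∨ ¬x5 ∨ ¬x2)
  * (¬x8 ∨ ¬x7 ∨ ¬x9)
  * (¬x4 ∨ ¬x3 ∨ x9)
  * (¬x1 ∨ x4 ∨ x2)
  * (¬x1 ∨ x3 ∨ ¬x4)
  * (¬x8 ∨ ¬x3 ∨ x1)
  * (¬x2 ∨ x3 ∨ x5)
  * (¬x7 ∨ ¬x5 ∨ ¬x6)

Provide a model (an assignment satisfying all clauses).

Try x1 = True.
Set x2 = True and propagate.
The remaining clauses are satisfied by x3 = True, x4 = True, x5 = False, x6 = True, x7 = True, x8 = False, x9 = True.
Every clause has at least one true literal under this assignment.

x1=True, x2=True, x3=True, x4=True, x5=False, x6=True, x7=True, x8=False, x9=True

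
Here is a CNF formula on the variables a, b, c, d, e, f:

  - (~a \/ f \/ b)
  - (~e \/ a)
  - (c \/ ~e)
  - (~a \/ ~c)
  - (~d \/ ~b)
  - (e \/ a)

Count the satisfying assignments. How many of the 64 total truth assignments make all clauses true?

The models are:
  a=T b=F c=F d=F e=F f=T
  a=T b=F c=F d=T e=F f=T
  a=T b=T c=F d=F e=F f=F
  a=T b=T c=F d=F e=F f=T
Count: 4.

4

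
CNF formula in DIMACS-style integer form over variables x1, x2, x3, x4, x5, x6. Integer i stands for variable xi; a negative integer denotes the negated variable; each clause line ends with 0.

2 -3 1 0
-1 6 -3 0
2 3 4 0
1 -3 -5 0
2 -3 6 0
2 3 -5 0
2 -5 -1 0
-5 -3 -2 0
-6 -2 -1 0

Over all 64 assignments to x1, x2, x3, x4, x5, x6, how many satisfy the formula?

Case analysis on x2 and x3:
  x2=1, x3=1: remaining (x1,x4,x5,x6) ∈ {(0,0,0,0); (0,0,0,1); (0,1,0,0); (0,1,0,1)} — 4.
  x2=1, x3=0: x4, x5 free; 3 ways for (x1,x6) × 2^2 = 12.
  x2=0, x3=1: remaining (x1,x4,x5,x6) ∈ {(1,0,0,1); (1,1,0,1)} — 2.
  x2=0, x3=0: remaining (x1,x4,x5,x6) ∈ {(0,1,0,0); (0,1,0,1); (1,1,0,0); (1,1,0,1)} — 4.
Total: 4 + 12 + 2 + 4 = 22.

22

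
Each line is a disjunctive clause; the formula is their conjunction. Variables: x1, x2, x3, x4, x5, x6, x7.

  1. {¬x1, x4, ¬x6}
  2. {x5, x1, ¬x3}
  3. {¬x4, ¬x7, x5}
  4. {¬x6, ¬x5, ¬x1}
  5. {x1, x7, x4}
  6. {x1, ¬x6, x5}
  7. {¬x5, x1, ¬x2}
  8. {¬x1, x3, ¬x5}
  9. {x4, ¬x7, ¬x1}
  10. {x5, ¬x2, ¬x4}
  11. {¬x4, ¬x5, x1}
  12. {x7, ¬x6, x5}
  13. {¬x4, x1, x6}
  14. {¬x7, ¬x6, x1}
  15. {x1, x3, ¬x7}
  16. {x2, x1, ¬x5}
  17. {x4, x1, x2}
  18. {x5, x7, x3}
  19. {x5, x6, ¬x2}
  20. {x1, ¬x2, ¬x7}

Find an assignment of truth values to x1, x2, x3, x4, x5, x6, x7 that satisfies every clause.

x1=T, x2=F, x3=T, x4=F, x5=F, x6=F, x7=F

Set x1 = True and propagate.
For the remaining variables, x2 = False, x3 = True, x4 = False, x5 = False, x6 = False, x7 = False works.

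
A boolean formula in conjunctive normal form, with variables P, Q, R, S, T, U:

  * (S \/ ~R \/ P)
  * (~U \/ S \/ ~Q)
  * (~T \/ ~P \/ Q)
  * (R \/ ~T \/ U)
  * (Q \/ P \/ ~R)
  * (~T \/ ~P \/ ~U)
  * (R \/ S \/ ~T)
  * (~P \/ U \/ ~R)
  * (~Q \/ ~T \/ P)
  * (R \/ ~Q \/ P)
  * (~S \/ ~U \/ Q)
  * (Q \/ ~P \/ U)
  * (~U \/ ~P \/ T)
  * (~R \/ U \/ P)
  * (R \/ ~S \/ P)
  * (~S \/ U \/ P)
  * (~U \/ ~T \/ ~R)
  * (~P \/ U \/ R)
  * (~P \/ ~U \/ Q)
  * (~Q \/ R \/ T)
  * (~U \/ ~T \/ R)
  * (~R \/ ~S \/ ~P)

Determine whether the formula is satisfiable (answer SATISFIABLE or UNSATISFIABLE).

Try P = False.
The remaining clauses are satisfied by Q = False, R = False, S = False, T = False, U = True.
Every clause has at least one true literal under this assignment.
So P=F, Q=F, R=F, S=F, T=F, U=T is a satisfying assignment.

SATISFIABLE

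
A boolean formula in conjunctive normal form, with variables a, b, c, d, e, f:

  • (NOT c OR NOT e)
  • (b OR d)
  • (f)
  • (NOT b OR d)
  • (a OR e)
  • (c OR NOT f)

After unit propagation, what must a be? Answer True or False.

True

(f) is a unit clause: f = True.
(c OR NOT f) with f = True leaves only c, so c = True.
In (NOT e OR NOT c), NOT c is now false; NOT e must hold, so e = False.
(a OR e) with e = False leaves only a, so a = True.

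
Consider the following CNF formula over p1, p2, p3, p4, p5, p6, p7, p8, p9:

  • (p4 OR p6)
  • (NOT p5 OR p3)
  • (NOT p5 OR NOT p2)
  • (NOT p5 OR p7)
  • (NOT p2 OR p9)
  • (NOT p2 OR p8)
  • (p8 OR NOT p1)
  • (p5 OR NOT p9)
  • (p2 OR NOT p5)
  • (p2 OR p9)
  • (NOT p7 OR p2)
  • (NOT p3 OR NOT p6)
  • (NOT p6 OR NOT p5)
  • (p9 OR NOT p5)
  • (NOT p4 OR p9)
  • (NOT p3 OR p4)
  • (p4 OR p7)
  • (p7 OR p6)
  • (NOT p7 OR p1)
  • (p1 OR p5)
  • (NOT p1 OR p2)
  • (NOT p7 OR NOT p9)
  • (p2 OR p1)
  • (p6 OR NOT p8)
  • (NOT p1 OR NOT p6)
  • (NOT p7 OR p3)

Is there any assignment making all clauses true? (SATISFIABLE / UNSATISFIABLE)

p2 = True:
  propagation gives p5=False, p9=True; an empty clause results — contradiction.
p2 = False:
  propagation gives p5=False, p9=False; an empty clause results — contradiction.
Every branch closes, so no satisfying assignment exists.

UNSATISFIABLE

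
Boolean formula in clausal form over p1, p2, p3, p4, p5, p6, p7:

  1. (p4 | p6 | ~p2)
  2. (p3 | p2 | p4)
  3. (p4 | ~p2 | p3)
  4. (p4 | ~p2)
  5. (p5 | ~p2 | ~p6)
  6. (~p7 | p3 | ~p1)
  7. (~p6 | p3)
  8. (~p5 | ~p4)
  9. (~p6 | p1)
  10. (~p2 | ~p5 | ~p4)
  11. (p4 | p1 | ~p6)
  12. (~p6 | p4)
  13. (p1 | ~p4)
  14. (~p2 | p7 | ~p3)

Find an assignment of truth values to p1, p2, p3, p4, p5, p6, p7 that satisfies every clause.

p1=True, p2=False, p3=True, p4=False, p5=True, p6=False, p7=False

Try p1 = True.
Set p2 = False and propagate.
Branch on p3: take p3 = True.
The remaining clauses are satisfied by p4 = False, p5 = True, p6 = False, p7 = False.
Every clause has at least one true literal under this assignment.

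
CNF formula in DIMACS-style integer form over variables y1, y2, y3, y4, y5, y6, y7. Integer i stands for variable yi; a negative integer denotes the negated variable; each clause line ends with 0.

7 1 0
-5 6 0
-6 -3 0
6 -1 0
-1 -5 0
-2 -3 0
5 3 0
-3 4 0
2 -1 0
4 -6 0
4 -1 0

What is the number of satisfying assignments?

3

Satisfying assignments:
  y1=0 y2=0 y3=0 y4=1 y5=1 y6=1 y7=1
  y1=0 y2=0 y3=1 y4=1 y5=0 y6=0 y7=1
  y1=0 y2=1 y3=0 y4=1 y5=1 y6=1 y7=1
Count: 3.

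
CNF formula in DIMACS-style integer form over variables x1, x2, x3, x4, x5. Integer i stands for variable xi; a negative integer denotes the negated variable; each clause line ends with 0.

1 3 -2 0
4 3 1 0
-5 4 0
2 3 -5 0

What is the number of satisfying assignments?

18

Case analysis on x3 and x1:
  x3=1, x1=1: x2 free; 3 ways for (x4,x5) × 2^1 = 6.
  x3=1, x1=0: x2 free; 3 ways for (x4,x5) × 2^1 = 6.
  x3=0, x1=1: 5 of the 8 assignments to (x2,x4,x5) work.
  x3=0, x1=0: remaining (x2,x4,x5) ∈ {(0,1,0)} — 1.
Total: 6 + 6 + 5 + 1 = 18.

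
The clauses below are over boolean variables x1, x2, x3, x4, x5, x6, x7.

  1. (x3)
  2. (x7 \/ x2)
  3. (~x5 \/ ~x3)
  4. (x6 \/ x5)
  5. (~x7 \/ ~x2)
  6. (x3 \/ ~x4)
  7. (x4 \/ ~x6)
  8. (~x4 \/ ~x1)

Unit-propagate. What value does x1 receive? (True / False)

Unit clause (x3) sets x3 = True.
(~x5 \/ ~x3) with x3 = True leaves only ~x5, so x5 = False.
In (x5 \/ x6), x5 is now false; x6 must hold, so x6 = True.
From (x4 \/ ~x6) and x6 = True: x4 = True.
From (~x1 \/ ~x4) and x4 = True: x1 = False.

False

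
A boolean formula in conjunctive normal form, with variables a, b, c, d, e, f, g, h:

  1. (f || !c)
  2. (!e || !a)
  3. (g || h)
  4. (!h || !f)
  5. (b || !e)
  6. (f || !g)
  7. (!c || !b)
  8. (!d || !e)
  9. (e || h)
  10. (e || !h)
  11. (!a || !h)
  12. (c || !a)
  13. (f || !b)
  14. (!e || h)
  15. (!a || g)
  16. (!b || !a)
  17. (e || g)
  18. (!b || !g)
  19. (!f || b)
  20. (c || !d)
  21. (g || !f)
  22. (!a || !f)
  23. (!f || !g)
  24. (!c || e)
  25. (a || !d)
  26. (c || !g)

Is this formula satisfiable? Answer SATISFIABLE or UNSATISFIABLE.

e = True:
  propagation gives a=False, b=True, c=False, d=False; an empty clause results — contradiction.
e = False:
  propagation gives h=True; an empty clause results — contradiction.
Every branch closes, so no satisfying assignment exists.

UNSATISFIABLE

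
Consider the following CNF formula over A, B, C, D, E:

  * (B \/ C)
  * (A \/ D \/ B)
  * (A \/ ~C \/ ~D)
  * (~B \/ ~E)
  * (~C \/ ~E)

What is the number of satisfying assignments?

9

Case analysis on B and C:
  B=1, C=1: remaining (A,D,E) ∈ {(0,0,0); (1,0,0); (1,1,0)} — 3.
  B=1, C=0: remaining (A,D,E) ∈ {(0,0,0); (0,1,0); (1,0,0); (1,1,0)} — 4.
  B=0, C=1: remaining (A,D,E) ∈ {(1,0,0); (1,1,0)} — 2.
  B=0, C=0: a clause becomes empty — 0.
Total: 3 + 4 + 2 + 0 = 9.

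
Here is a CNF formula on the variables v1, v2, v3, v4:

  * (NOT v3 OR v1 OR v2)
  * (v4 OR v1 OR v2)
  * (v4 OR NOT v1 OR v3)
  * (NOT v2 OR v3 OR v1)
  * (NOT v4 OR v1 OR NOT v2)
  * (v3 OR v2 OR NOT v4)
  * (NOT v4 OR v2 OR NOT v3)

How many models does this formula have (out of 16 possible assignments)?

5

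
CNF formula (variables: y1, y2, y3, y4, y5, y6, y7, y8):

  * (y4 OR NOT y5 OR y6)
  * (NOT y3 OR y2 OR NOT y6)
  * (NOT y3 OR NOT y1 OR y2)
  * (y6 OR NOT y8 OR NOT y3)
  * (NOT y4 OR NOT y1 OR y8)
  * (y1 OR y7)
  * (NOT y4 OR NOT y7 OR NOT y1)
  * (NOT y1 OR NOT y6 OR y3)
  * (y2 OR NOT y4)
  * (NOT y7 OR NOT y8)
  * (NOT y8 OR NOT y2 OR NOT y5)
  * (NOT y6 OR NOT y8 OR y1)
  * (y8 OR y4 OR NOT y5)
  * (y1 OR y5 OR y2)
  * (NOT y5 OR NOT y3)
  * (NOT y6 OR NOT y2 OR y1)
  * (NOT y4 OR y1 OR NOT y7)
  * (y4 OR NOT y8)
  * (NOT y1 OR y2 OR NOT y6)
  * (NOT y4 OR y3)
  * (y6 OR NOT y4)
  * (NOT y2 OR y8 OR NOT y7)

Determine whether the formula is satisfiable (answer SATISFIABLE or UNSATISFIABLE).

SATISFIABLE

Try y1 = True.
The remaining clauses are satisfied by y2 = False, y3 = False, y4 = False, y5 = False, y6 = False, y7 = False, y8 = False.
So y1=T, y2=F, y3=F, y4=F, y5=F, y6=F, y7=F, y8=F is a satisfying assignment.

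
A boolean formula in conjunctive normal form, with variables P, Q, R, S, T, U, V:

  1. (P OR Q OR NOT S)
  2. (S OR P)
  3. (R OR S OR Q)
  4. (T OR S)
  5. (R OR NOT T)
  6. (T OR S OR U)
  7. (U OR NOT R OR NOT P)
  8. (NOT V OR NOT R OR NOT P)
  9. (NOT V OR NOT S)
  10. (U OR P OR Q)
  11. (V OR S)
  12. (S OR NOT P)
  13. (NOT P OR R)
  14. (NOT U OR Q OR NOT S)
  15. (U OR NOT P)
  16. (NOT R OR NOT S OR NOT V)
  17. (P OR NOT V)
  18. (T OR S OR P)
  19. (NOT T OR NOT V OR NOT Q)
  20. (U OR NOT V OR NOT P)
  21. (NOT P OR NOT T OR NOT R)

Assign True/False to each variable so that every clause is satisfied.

Set P = False and propagate.
  then S is forced to True.
  then Q is forced to True.
  then V is forced to False.
Try R = True.
T, U are now unconstrained; take T = True, U = False.
Every clause has at least one true literal under this assignment.

P = F, Q = T, R = T, S = T, T = T, U = F, V = F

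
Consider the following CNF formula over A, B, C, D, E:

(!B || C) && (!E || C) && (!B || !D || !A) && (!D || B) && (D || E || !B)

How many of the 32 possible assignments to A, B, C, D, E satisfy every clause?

10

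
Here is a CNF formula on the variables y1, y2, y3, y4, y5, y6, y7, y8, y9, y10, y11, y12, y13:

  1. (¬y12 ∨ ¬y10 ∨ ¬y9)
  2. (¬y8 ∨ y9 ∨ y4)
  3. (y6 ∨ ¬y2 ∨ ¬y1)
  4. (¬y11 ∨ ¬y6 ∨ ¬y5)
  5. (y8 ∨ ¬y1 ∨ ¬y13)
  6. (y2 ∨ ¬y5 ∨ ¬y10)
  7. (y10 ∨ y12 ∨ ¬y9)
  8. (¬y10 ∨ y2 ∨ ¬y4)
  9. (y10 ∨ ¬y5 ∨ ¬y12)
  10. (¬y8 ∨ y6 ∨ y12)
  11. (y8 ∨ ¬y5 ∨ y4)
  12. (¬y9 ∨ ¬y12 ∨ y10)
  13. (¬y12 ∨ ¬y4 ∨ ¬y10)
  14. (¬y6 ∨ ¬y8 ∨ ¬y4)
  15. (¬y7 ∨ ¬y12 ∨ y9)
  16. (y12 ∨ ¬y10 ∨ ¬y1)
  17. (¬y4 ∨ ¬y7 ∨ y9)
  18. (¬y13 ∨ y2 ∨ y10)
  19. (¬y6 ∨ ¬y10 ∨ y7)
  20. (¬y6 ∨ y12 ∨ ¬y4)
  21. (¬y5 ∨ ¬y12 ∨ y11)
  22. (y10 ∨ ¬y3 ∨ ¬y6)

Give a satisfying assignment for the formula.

Pure literal: y3 appears only negated; assign y3 = False.
Pure literal: y5 appears only negated; assign y5 = False.
Branch on y1: take y1 = True.
The remaining clauses are satisfied by y2 = False, y4 = False, y6 = False, y7 = False, y8 = False, y9 = False, y10 = True, y11 = True, y12 = True, y13 = False.

y1 = 1, y2 = 0, y3 = 0, y4 = 0, y5 = 0, y6 = 0, y7 = 0, y8 = 0, y9 = 0, y10 = 1, y11 = 1, y12 = 1, y13 = 0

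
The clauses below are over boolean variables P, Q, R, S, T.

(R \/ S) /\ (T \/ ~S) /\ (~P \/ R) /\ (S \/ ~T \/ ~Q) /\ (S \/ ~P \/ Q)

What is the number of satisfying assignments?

10

Split on S, then P.
  S=T, P=T: remaining (Q,R,T) ∈ {(F,T,T); (T,T,T)} — 2.
  S=T, P=F: remaining (Q,R,T) ∈ {(F,F,T); (F,T,T); (T,F,T); (T,T,T)} — 4.
  S=F, P=T: remaining (Q,R,T) ∈ {(T,T,F)} — 1.
  S=F, P=F: remaining (Q,R,T) ∈ {(F,T,F); (F,T,T); (T,T,F)} — 3.
Total: 2 + 4 + 1 + 3 = 10.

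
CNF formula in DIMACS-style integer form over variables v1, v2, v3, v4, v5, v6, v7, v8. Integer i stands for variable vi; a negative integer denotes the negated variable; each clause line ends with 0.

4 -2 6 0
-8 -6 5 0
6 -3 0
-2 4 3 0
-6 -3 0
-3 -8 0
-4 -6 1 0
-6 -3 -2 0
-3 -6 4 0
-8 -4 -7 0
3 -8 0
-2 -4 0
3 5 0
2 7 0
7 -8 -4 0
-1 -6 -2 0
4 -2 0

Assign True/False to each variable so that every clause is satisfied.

v1 = T, v2 = F, v3 = F, v4 = T, v5 = T, v6 = F, v7 = T, v8 = F

v5 occurs only positively in the remaining clauses — set v5 = True.
v8 occurs only negated in the remaining clauses — set v8 = False.
Branch on v1: take v1 = True.
For the remaining variables, v2 = False, v3 = False, v4 = True, v6 = False, v7 = True works.
Check each clause:
  1. (v4 ∨ ¬v2 ∨ v6) — v4 is true.
  2. (¬v6 ∨ ¬v8 ∨ v5) — ¬v8 is true.
  3. (v6 ∨ ¬v3) — ¬v3 is true.
  4. (v4 ∨ v3 ∨ ¬v2) — v4 is true.
  5. (¬v3 ∨ ¬v6) — ¬v6 is true.
  6. (¬v3 ∨ ¬v8) — ¬v8 is true.
  7. (¬v4 ∨ ¬v6 ∨ v1) — v1 is true.
  8. (¬v3 ∨ ¬v2 ∨ ¬v6) — ¬v6 is true.
  9. (v4 ∨ ¬v3 ∨ ¬v6) — ¬v6 is true.
  10. (¬v7 ∨ ¬v8 ∨ ¬v4) — ¬v8 is true.
  11. (¬v8 ∨ v3) — ¬v8 is true.
  12. (¬v2 ∨ ¬v4) — ¬v2 is true.
  13. (v5 ∨ v3) — v5 is true.
  14. (v2 ∨ v7) — v7 is true.
  15. (v7 ∨ ¬v4 ∨ ¬v8) — ¬v8 is true.
  16. (¬v6 ∨ ¬v2 ∨ ¬v1) — ¬v6 is true.
  17. (¬v2 ∨ v4) — v4 is true.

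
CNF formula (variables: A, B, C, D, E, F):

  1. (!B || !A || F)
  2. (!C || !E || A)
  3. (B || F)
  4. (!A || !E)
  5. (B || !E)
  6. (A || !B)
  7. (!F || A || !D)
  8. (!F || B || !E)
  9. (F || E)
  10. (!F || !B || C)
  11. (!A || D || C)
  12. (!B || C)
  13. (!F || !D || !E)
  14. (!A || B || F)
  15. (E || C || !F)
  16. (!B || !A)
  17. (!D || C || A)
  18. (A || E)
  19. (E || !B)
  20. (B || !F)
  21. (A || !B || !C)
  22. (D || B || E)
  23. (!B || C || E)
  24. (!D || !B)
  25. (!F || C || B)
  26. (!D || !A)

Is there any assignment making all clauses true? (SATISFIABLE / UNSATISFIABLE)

UNSATISFIABLE

B = True:
  propagation gives A=True; an empty clause results — contradiction.
B = False:
  propagation gives F=True; an empty clause results — contradiction.
Every branch closes, so no satisfying assignment exists.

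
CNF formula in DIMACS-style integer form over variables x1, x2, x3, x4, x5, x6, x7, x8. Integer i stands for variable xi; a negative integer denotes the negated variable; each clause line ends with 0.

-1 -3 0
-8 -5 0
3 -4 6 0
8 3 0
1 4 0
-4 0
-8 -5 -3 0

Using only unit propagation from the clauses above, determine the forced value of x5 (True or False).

Unit clause (NOT x4) sets x4 = False.
(x1 OR x4) with x4 = False leaves only x1, so x1 = True.
From (NOT x1 OR NOT x3) and x1 = True: x3 = False.
(x8 OR x3) with x3 = False leaves only x8, so x8 = True.
(NOT x8 OR NOT x5): since x8 = True, the clause reduces to (NOT x5). x5 = False.

False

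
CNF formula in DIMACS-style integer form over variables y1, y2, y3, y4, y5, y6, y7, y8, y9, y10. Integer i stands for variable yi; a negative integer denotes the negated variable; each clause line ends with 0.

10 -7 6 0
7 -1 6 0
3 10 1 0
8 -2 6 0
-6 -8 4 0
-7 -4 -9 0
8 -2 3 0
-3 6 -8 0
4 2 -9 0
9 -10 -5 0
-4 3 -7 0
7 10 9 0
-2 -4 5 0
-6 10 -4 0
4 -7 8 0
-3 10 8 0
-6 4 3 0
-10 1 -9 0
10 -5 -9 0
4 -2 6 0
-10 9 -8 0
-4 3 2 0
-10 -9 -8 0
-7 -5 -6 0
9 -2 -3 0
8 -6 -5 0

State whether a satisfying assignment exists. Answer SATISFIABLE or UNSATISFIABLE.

SATISFIABLE

Try y1 = False.
The remaining clauses are satisfied by y2 = False, y3 = True, y4 = False, y5 = False, y6 = True, y7 = False, y8 = False, y9 = False, y10 = True.
Every clause has at least one true literal under this assignment.
So y1=F, y2=F, y3=T, y4=F, y5=F, y6=T, y7=F, y8=F, y9=F, y10=T is a satisfying assignment.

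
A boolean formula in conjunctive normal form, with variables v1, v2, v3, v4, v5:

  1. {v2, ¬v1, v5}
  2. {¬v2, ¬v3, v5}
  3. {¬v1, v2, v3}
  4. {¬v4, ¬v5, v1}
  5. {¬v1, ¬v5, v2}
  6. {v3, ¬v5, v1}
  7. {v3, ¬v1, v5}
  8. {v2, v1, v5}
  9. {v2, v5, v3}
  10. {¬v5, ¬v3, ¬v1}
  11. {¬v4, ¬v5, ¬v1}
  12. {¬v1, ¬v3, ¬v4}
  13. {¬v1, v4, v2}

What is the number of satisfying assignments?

Satisfying assignments:
  v1=0 v2=0 v3=1 v4=0 v5=1
  v1=0 v2=1 v3=0 v4=0 v5=0
  v1=0 v2=1 v3=0 v4=1 v5=0
  v1=0 v2=1 v3=1 v4=0 v5=1
  v1=1 v2=1 v3=0 v4=0 v5=1
That's 5 in total.

5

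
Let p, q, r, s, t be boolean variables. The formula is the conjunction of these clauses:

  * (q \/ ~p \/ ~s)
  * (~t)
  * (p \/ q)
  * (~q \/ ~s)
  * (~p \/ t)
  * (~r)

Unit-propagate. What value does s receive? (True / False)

False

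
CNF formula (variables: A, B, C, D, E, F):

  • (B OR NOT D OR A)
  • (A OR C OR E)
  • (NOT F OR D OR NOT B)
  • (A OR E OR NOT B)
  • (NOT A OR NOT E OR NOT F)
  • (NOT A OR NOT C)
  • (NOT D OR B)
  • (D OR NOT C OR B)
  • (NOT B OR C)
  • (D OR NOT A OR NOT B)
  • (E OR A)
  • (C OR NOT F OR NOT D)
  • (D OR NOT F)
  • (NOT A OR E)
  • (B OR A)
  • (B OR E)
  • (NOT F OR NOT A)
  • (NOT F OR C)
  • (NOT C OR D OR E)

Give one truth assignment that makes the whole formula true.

A=T  B=F  C=F  D=F  E=T  F=F

Check each clause:
  1. (A OR B OR NOT D) — A is true.
  2. (A OR C OR E) — A is true.
  3. (NOT B OR NOT F OR D) — NOT F is true.
  4. (A OR E OR NOT B) — A is true.
  5. (NOT E OR NOT A OR NOT F) — NOT F is true.
  6. (NOT A OR NOT C) — NOT C is true.
  7. (NOT D OR B) — NOT D is true.
  8. (NOT C OR B OR D) — NOT C is true.
  9. (C OR NOT B) — NOT B is true.
  10. (D OR NOT A OR NOT B) — NOT B is true.
  11. (E OR A) — A is true.
  12. (NOT F OR NOT D OR C) — NOT F is true.
  13. (D OR NOT F) — NOT F is true.
  14. (E OR NOT A) — E is true.
  15. (B OR A) — A is true.
  16. (E OR B) — E is true.
  17. (NOT A OR NOT F) — NOT F is true.
  18. (C OR NOT F) — NOT F is true.
  19. (D OR E OR NOT C) — NOT C is true.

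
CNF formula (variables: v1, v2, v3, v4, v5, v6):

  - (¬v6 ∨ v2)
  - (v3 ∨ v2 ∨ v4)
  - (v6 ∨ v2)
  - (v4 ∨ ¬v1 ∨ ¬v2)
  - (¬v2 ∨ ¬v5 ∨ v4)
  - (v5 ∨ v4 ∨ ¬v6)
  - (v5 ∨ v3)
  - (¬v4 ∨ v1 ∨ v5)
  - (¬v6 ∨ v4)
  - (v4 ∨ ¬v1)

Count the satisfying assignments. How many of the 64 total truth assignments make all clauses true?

11

Split on v4, then v2.
  v4=1, v2=1: v6 free; 5 ways for (v1,v3,v5) × 2^1 = 10.
  v4=1, v2=0: a clause becomes empty — 0.
  v4=0, v2=1: remaining (v1,v3,v5,v6) ∈ {(0,1,0,0)} — 1.
  v4=0, v2=0: a clause becomes empty — 0.
Total: 10 + 0 + 1 + 0 = 11.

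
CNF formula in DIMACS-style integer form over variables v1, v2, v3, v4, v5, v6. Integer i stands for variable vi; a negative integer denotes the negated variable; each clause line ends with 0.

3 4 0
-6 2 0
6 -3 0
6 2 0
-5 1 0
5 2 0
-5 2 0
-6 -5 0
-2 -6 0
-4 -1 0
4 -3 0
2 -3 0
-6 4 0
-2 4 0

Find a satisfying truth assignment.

Set v1 = False and propagate.
  then v5 is forced to False.
  then v2 is forced to True.
  then v6 is forced to False.
  then v3 is forced to False.
  then v4 is forced to True.
Every clause has at least one true literal under this assignment.

v1 = F  v2 = T  v3 = F  v4 = T  v5 = F  v6 = F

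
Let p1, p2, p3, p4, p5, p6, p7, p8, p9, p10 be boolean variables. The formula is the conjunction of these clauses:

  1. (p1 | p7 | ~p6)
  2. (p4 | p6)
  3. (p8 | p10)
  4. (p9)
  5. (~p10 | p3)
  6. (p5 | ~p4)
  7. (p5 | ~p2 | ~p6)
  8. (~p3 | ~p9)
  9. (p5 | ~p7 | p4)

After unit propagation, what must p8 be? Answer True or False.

True

(p9) is a unit clause: p9 = True.
(~p9 | ~p3): since p9 = True, the clause reduces to (~p3). p3 = False.
(~p10 | p3) with p3 = False leaves only ~p10, so p10 = False.
(p8 | p10) with p10 = False leaves only p8, so p8 = True.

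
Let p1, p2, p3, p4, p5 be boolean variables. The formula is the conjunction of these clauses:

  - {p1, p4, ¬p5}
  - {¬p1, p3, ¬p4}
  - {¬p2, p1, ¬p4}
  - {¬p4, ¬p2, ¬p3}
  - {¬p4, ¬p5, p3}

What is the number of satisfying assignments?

17

Split on p4, then p1.
  p4=1, p1=1: remaining (p2,p3,p5) ∈ {(0,1,0); (0,1,1)} — 2.
  p4=1, p1=0: remaining (p2,p3,p5) ∈ {(0,0,0); (0,1,0); (0,1,1)} — 3.
  p4=0, p1=1: p2, p3, p5 free → 2^3 = 8.
  p4=0, p1=0: remaining (p2,p3,p5) ∈ {(0,0,0); (0,1,0); (1,0,0); (1,1,0)} — 4.
Total: 2 + 3 + 8 + 4 = 17.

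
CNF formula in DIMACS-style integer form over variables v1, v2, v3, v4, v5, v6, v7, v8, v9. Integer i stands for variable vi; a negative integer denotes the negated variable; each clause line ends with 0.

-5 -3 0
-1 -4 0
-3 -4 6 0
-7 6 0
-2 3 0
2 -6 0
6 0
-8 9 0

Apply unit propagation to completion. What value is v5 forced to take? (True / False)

False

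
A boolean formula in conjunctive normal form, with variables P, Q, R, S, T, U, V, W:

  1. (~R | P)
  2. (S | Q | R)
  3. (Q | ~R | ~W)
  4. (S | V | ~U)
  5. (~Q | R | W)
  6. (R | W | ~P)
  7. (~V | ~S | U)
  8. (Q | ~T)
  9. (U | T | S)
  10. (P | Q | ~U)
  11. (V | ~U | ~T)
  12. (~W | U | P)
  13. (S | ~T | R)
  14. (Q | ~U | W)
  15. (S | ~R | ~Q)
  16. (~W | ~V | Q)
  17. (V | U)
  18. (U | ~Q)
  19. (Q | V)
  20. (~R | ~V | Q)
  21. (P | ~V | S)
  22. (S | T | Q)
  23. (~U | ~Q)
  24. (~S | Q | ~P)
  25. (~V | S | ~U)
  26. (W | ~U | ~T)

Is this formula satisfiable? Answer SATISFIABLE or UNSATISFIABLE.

UNSATISFIABLE

Q = True:
  propagation gives U=True; an empty clause results — contradiction.
Q = False:
  propagation gives T=False, V=True, W=False, U=False; an empty clause results — contradiction.
Every branch closes, so no satisfying assignment exists.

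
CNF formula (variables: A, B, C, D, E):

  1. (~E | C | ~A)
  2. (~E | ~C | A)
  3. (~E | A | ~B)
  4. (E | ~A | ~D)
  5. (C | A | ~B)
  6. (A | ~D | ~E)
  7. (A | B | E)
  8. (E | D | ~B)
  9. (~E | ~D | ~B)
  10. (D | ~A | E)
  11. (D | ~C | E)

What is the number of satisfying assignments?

5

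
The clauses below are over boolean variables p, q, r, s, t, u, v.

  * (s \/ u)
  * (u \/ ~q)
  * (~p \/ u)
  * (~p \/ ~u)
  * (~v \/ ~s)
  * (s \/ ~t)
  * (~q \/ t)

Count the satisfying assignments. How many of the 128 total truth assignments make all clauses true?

14

Split on u, then s.
  u=1, s=1: r free; 3 ways for (p,q,t,v) × 2^1 = 6.
  u=1, s=0: remaining (p,q,r,t,v) ∈ {(0,0,0,0,0); (0,0,0,0,1); (0,0,1,0,0); (0,0,1,0,1)} — 4.
  u=0, s=1: remaining (p,q,r,t,v) ∈ {(0,0,0,0,0); (0,0,0,1,0); (0,0,1,0,0); (0,0,1,1,0)} — 4.
  u=0, s=0: a clause becomes empty — 0.
Total: 6 + 4 + 4 + 0 = 14.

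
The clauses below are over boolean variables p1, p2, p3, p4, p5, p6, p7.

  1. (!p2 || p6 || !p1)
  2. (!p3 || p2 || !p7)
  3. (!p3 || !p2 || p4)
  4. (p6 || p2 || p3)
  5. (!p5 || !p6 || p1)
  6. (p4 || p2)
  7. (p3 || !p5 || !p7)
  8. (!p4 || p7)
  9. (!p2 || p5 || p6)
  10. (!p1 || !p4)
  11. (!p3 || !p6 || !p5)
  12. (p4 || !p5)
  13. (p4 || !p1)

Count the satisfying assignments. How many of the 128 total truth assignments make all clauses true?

6

Satisfying assignments:
  p1=0 p2=0 p3=0 p4=1 p5=0 p6=1 p7=1
  p1=0 p2=1 p3=0 p4=0 p5=0 p6=1 p7=0
  p1=0 p2=1 p3=0 p4=0 p5=0 p6=1 p7=1
  p1=0 p2=1 p3=0 p4=1 p5=0 p6=1 p7=1
  p1=0 p2=1 p3=1 p4=1 p5=0 p6=1 p7=1
  p1=0 p2=1 p3=1 p4=1 p5=1 p6=0 p7=1
That's 6 in total.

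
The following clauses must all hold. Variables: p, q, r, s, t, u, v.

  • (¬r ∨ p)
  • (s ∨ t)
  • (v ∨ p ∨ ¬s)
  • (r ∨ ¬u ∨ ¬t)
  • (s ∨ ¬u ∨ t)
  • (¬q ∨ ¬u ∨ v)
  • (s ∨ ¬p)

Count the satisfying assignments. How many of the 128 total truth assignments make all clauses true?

35

Case analysis on s and p:
  s=T, p=T: 25 of the 32 assignments to (q,r,t,u,v) work.
  s=T, p=F: q free; 3 ways for (r,t,u,v) × 2^1 = 6.
  s=F, p=T: a clause becomes empty — 0.
  s=F, p=F: remaining (q,r,t,u,v) ∈ {(F,F,T,F,F); (F,F,T,F,T); (T,F,T,F,F); (T,F,T,F,T)} — 4.
Total: 25 + 6 + 0 + 4 = 35.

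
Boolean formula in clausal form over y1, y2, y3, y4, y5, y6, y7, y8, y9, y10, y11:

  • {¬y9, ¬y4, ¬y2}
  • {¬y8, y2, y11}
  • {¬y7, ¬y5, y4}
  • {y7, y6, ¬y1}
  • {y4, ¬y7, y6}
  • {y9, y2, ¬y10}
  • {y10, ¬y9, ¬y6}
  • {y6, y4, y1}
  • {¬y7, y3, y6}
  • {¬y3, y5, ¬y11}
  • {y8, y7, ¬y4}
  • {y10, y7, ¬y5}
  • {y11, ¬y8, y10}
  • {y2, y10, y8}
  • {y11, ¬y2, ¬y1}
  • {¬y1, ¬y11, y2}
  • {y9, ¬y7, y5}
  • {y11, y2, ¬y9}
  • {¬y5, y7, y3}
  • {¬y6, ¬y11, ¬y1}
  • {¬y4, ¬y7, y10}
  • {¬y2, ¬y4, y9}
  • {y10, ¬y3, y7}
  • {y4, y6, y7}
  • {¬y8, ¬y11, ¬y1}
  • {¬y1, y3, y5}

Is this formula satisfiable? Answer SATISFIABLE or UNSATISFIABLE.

Set y1 = False and propagate.
The remaining clauses are satisfied by y2 = False, y3 = True, y4 = False, y5 = True, y6 = True, y7 = False, y8 = False, y9 = True, y10 = True, y11 = True.
So y1=0, y2=0, y3=1, y4=0, y5=1, y6=1, y7=0, y8=0, y9=1, y10=1, y11=1 is a satisfying assignment.

SATISFIABLE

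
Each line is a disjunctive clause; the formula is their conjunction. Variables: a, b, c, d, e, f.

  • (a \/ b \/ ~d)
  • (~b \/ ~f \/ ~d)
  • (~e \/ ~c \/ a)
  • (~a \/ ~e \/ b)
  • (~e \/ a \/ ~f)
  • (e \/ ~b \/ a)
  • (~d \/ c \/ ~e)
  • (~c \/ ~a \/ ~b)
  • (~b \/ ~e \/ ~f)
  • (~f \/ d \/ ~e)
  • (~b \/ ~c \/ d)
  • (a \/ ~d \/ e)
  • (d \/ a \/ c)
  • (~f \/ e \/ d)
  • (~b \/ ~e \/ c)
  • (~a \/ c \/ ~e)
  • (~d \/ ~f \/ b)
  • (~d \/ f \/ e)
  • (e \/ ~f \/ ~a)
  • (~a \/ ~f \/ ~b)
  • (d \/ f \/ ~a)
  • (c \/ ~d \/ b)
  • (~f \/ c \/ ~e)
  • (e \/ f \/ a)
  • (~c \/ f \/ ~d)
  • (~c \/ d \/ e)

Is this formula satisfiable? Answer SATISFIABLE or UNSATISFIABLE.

UNSATISFIABLE

e = True:
  b = True:
    propagation gives f=False, c=True, a=True; an empty clause results — contradiction.
  b = False:
    propagation gives a=False, d=False, c=False; an empty clause results — contradiction.
e = False:
  d = True:
    propagation gives a=True, f=True; an empty clause results — contradiction.
  d = False:
    propagation gives f=False, a=False; an empty clause results — contradiction.
Every branch closes, so no satisfying assignment exists.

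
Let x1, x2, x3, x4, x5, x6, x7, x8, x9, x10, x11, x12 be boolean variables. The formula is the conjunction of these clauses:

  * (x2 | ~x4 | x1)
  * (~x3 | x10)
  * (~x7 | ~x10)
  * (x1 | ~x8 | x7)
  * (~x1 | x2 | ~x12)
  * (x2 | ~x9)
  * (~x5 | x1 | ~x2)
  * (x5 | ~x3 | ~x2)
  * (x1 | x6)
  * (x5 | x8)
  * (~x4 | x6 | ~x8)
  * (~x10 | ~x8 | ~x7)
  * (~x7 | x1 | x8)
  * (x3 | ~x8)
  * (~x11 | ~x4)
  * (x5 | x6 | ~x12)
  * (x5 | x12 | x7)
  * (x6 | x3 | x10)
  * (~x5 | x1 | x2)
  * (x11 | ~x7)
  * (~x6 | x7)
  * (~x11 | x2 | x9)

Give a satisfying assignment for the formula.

x1=T, x2=T, x3=T, x4=F, x5=T, x6=F, x7=F, x8=T, x9=F, x10=T, x11=F, x12=T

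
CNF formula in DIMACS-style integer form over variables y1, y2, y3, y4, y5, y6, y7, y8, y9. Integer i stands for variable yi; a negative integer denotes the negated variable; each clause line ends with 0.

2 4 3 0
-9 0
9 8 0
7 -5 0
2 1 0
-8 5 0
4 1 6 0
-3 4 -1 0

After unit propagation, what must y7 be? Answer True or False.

True

(!y9) stands alone — y9 = False.
In (y9 || y8), y9 is now false; y8 must hold, so y8 = True.
From (!y8 || y5) and y8 = True: y5 = True.
From (y7 || !y5) and y5 = True: y7 = True.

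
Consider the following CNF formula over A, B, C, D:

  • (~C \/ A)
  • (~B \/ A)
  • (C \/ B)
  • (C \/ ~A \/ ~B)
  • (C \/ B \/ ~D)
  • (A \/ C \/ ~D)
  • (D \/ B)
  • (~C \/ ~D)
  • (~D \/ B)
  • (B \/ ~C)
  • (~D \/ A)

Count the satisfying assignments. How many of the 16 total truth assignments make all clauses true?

1

The models are:
  A=1 B=1 C=1 D=0
Count: 1.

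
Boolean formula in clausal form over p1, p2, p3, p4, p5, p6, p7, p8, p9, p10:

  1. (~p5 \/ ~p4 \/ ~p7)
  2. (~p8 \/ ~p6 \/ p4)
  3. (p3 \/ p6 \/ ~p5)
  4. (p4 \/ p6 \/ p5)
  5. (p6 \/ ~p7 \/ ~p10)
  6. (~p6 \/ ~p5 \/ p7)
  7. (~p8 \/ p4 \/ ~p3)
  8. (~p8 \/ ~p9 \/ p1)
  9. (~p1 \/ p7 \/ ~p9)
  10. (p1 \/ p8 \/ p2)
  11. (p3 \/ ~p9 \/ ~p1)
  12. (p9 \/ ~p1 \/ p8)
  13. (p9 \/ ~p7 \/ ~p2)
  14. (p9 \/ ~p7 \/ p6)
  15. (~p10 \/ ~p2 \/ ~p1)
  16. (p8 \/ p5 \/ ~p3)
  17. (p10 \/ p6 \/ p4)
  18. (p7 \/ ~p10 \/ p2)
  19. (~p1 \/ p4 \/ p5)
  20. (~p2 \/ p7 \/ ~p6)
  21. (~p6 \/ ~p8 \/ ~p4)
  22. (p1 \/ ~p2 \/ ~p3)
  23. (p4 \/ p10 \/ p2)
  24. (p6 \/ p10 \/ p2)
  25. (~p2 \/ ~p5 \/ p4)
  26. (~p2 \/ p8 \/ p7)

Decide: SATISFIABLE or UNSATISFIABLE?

Try p1 = True.
For the remaining variables, p2 = False, p3 = True, p4 = False, p5 = True, p6 = True, p7 = True, p8 = False, p9 = True, p10 = True works.
So p1 = True, p2 = False, p3 = True, p4 = False, p5 = True, p6 = True, p7 = True, p8 = False, p9 = True, p10 = True is a satisfying assignment.

SATISFIABLE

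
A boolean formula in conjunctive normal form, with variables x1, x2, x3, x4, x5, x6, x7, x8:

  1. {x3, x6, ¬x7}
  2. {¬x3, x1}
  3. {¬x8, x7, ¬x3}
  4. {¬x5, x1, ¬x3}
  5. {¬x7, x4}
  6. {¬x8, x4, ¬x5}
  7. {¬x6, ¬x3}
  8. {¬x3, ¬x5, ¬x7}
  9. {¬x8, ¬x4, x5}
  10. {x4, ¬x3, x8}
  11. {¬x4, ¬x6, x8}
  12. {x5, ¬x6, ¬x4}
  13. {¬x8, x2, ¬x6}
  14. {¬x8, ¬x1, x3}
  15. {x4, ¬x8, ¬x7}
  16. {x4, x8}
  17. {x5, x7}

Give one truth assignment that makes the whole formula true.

Pure literal: x2 appears only positively; assign x2 = True.
Branch on x1: take x1 = True.
Set x3 = True and propagate.
  then x6 is forced to False.
The remaining clauses are satisfied by x4 = True, x5 = False, x7 = True, x8 = False.

x1 = 1, x2 = 1, x3 = 1, x4 = 1, x5 = 0, x6 = 0, x7 = 1, x8 = 0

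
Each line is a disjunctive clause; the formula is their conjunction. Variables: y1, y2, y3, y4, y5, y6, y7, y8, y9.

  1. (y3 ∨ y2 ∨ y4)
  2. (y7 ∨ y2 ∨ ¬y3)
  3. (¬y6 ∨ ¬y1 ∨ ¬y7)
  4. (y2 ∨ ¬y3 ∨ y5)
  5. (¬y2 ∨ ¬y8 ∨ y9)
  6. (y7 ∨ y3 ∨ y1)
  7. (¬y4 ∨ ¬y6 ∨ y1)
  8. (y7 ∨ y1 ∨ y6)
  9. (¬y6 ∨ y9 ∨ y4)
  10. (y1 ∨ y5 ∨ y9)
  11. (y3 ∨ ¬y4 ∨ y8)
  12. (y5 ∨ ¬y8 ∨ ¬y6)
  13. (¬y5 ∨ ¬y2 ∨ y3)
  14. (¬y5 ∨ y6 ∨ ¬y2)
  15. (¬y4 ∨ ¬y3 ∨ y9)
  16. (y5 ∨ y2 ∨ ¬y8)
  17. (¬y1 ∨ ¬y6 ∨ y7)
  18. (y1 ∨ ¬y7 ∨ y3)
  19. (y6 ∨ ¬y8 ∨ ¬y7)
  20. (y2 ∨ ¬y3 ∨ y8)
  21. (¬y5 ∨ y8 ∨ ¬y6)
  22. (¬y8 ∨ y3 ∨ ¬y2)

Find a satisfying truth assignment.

y1 = True, y2 = False, y3 = False, y4 = True, y5 = True, y6 = False, y7 = False, y8 = True, y9 = False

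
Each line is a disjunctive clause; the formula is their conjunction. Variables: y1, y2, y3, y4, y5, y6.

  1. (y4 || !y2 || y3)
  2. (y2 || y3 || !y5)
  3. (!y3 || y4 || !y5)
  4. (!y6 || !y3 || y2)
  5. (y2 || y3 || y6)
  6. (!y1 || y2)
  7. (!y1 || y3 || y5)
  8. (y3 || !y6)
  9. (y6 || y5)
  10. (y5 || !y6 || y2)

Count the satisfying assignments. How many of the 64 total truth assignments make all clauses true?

11

Split on y3, then y2.
  y3=1, y2=1: y1 free; 4 ways for (y4,y5,y6) × 2^1 = 8.
  y3=1, y2=0: remaining (y1,y4,y5,y6) ∈ {(0,1,1,0)} — 1.
  y3=0, y2=1: remaining (y1,y4,y5,y6) ∈ {(0,1,1,0); (1,1,1,0)} — 2.
  y3=0, y2=0: a clause becomes empty — 0.
Total: 8 + 1 + 2 + 0 = 11.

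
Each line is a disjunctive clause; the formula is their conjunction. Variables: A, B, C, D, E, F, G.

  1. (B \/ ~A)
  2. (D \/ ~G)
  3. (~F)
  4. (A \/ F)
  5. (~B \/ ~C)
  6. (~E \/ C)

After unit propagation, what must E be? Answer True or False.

False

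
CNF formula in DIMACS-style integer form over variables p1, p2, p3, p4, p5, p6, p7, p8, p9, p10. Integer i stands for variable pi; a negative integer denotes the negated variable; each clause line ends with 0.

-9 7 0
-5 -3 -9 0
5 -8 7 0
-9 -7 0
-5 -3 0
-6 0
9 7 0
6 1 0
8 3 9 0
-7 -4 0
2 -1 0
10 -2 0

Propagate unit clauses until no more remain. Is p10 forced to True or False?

True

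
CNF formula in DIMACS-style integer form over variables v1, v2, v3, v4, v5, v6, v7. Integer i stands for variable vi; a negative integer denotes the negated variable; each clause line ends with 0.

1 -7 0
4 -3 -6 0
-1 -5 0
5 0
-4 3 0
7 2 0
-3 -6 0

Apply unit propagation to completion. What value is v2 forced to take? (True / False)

Unit clause (v5) sets v5 = True.
(~v5 | ~v1) with v5 = True leaves only ~v1, so v1 = False.
(v1 | ~v7) with v1 = False leaves only ~v7, so v7 = False.
From (v2 | v7) and v7 = False: v2 = True.

True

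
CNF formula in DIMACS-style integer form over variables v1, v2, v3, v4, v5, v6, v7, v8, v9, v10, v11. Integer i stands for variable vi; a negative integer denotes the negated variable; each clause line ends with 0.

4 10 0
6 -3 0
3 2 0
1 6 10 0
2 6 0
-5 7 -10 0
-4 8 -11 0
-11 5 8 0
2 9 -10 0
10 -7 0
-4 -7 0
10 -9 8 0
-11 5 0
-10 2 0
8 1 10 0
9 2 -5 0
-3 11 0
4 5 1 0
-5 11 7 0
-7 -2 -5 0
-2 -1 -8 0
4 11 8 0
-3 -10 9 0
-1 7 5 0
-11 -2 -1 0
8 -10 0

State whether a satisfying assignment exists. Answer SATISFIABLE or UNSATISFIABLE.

v6 occurs only positively in the remaining clauses — set v6 = True.
Branch on v1: take v1 = False.
For the remaining variables, v2 = True, v3 = False, v4 = True, v5 = False, v7 = False, v8 = True, v9 = True, v10 = True, v11 = False works.
So v1 = False, v2 = True, v3 = False, v4 = True, v5 = False, v6 = True, v7 = False, v8 = True, v9 = True, v10 = True, v11 = False is a satisfying assignment.

SATISFIABLE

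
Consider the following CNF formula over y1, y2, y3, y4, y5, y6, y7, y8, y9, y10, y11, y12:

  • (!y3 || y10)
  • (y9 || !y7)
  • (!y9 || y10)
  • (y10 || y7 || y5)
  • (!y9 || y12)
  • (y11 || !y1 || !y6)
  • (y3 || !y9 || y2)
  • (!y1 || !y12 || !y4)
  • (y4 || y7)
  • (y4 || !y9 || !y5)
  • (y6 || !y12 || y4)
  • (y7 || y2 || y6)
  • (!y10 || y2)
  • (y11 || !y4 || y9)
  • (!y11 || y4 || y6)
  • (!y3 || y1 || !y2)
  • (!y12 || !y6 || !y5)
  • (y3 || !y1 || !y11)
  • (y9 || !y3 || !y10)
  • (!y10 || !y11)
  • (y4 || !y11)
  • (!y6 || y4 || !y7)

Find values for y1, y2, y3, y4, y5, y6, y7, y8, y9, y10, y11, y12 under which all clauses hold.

Set y1 = False and propagate.
Set y2 = True and propagate.
  then y3 is forced to False.
Try y4 = True.
For the remaining variables, y5 = False, y6 = True, y7 = True, y8 = True, y9 = True, y10 = True, y11 = False, y12 = True works.

y1=F, y2=T, y3=F, y4=T, y5=F, y6=T, y7=T, y8=T, y9=T, y10=T, y11=F, y12=T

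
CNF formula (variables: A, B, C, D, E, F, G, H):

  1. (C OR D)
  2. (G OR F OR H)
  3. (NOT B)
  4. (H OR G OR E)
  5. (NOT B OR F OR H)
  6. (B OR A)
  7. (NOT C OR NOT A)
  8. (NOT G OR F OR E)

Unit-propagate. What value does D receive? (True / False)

True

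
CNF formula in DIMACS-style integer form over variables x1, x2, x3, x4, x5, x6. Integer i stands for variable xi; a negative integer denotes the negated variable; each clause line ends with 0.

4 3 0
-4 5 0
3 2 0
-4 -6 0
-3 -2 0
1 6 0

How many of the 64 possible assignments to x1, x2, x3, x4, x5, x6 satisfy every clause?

8

Split on x3, then x4.
  x3=1, x4=1: remaining (x1,x2,x5,x6) ∈ {(1,0,1,0)} — 1.
  x3=1, x4=0: x5 free; 3 ways for (x1,x2,x6) × 2^1 = 6.
  x3=0, x4=1: remaining (x1,x2,x5,x6) ∈ {(1,1,1,0)} — 1.
  x3=0, x4=0: a clause becomes empty — 0.
Total: 1 + 6 + 1 + 0 = 8.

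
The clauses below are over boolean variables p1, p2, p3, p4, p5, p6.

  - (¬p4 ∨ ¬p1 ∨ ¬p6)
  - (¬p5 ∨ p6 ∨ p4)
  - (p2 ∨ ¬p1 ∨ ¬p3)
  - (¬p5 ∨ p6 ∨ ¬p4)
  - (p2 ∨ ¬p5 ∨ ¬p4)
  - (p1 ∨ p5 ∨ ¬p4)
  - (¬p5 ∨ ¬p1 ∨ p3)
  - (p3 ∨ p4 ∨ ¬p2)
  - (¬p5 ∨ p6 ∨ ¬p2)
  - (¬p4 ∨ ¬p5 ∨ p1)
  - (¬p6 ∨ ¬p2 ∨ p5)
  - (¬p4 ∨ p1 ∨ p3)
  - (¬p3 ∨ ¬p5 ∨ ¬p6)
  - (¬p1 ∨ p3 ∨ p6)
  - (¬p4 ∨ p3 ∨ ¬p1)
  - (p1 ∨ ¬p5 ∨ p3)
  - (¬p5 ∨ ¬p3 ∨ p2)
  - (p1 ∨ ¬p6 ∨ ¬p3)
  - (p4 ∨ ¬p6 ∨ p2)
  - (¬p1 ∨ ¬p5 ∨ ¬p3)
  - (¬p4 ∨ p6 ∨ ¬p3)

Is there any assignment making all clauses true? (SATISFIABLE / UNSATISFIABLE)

Try p1 = False.
Set p2 = False and propagate.
Set p3 = False and propagate.
  then p4 is forced to False.
  then p5 is forced to False.
  then p6 is forced to False.
So p1=0, p2=0, p3=0, p4=0, p5=0, p6=0 is a satisfying assignment.

SATISFIABLE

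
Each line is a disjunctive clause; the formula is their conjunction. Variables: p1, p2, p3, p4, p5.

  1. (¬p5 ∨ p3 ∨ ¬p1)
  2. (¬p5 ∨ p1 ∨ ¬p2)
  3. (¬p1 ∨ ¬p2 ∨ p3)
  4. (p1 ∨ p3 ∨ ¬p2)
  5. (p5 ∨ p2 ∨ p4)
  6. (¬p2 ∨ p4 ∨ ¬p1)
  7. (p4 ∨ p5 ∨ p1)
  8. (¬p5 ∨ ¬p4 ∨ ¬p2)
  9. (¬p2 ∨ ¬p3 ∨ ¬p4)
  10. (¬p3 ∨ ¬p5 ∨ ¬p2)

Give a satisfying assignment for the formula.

p1=1, p2=0, p3=1, p4=1, p5=1

Check each clause:
  1. (p3 ∨ ¬p5 ∨ ¬p1) — p3 is true.
  2. (¬p2 ∨ ¬p5 ∨ p1) — p1 is true.
  3. (¬p2 ∨ ¬p1 ∨ p3) — p3 is true.
  4. (p1 ∨ ¬p2 ∨ p3) — p1 is true.
  5. (p2 ∨ p4 ∨ p5) — p4 is true.
  6. (p4 ∨ ¬p1 ∨ ¬p2) — p4 is true.
  7. (p5 ∨ p1 ∨ p4) — p1 is true.
  8. (¬p4 ∨ ¬p5 ∨ ¬p2) — ¬p2 is true.
  9. (¬p3 ∨ ¬p2 ∨ ¬p4) — ¬p2 is true.
  10. (¬p5 ∨ ¬p2 ∨ ¬p3) — ¬p2 is true.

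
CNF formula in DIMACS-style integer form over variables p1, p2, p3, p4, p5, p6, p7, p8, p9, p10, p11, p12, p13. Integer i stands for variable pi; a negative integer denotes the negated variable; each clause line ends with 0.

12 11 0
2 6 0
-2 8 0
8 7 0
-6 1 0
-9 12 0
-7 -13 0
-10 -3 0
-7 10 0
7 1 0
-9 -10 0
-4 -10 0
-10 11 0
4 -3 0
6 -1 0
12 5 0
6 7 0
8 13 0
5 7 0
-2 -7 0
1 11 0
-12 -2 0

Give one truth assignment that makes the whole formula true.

p1=1  p2=0  p3=1  p4=1  p5=1  p6=1  p7=0  p8=1  p9=1  p10=0  p11=1  p12=1  p13=0

p5 occurs only positively in the remaining clauses — set p5 = True.
Pure literal: p8 appears only positively; assign p8 = True.
Branch on p1: take p1 = True.
  then p6 is forced to True.
Branch on p2: take p2 = False.
For the remaining variables, p3 = True, p4 = True, p7 = False, p9 = True, p10 = False, p11 = True, p12 = True, p13 = False works.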